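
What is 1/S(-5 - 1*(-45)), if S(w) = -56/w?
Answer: -5/7 ≈ -0.71429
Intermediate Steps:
1/S(-5 - 1*(-45)) = 1/(-56/(-5 - 1*(-45))) = 1/(-56/(-5 + 45)) = 1/(-56/40) = 1/(-56*1/40) = 1/(-7/5) = -5/7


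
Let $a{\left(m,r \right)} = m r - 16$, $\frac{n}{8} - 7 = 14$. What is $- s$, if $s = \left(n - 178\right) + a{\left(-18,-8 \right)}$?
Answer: $-118$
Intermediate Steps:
$n = 168$ ($n = 56 + 8 \cdot 14 = 56 + 112 = 168$)
$a{\left(m,r \right)} = -16 + m r$
$s = 118$ ($s = \left(168 - 178\right) - -128 = -10 + \left(-16 + 144\right) = -10 + 128 = 118$)
$- s = \left(-1\right) 118 = -118$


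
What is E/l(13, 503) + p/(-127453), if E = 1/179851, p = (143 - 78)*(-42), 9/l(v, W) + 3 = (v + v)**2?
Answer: 4504714939/206302945527 ≈ 0.021835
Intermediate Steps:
l(v, W) = 9/(-3 + 4*v**2) (l(v, W) = 9/(-3 + (v + v)**2) = 9/(-3 + (2*v)**2) = 9/(-3 + 4*v**2))
p = -2730 (p = 65*(-42) = -2730)
E = 1/179851 ≈ 5.5602e-6
E/l(13, 503) + p/(-127453) = 1/(179851*((9/(-3 + 4*13**2)))) - 2730/(-127453) = 1/(179851*((9/(-3 + 4*169)))) - 2730*(-1/127453) = 1/(179851*((9/(-3 + 676)))) + 2730/127453 = 1/(179851*((9/673))) + 2730/127453 = 1/(179851*((9*(1/673)))) + 2730/127453 = 1/(179851*(9/673)) + 2730/127453 = (1/179851)*(673/9) + 2730/127453 = 673/1618659 + 2730/127453 = 4504714939/206302945527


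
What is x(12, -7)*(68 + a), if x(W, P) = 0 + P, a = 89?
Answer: -1099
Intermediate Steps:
x(W, P) = P
x(12, -7)*(68 + a) = -7*(68 + 89) = -7*157 = -1099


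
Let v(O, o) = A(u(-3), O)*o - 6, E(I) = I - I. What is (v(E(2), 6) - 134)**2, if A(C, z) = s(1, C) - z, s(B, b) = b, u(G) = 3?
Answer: 14884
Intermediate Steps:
E(I) = 0
A(C, z) = C - z
v(O, o) = -6 + o*(3 - O) (v(O, o) = (3 - O)*o - 6 = o*(3 - O) - 6 = -6 + o*(3 - O))
(v(E(2), 6) - 134)**2 = ((-6 - 1*6*(-3 + 0)) - 134)**2 = ((-6 - 1*6*(-3)) - 134)**2 = ((-6 + 18) - 134)**2 = (12 - 134)**2 = (-122)**2 = 14884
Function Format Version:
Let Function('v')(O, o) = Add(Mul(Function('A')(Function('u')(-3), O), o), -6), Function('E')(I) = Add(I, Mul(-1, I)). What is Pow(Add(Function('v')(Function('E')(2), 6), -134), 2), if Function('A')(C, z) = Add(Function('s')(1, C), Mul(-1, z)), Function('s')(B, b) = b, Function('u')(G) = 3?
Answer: 14884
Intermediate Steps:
Function('E')(I) = 0
Function('A')(C, z) = Add(C, Mul(-1, z))
Function('v')(O, o) = Add(-6, Mul(o, Add(3, Mul(-1, O)))) (Function('v')(O, o) = Add(Mul(Add(3, Mul(-1, O)), o), -6) = Add(Mul(o, Add(3, Mul(-1, O))), -6) = Add(-6, Mul(o, Add(3, Mul(-1, O)))))
Pow(Add(Function('v')(Function('E')(2), 6), -134), 2) = Pow(Add(Add(-6, Mul(-1, 6, Add(-3, 0))), -134), 2) = Pow(Add(Add(-6, Mul(-1, 6, -3)), -134), 2) = Pow(Add(Add(-6, 18), -134), 2) = Pow(Add(12, -134), 2) = Pow(-122, 2) = 14884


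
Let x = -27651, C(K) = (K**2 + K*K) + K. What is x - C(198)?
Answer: -106257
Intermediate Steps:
C(K) = K + 2*K**2 (C(K) = (K**2 + K**2) + K = 2*K**2 + K = K + 2*K**2)
x - C(198) = -27651 - 198*(1 + 2*198) = -27651 - 198*(1 + 396) = -27651 - 198*397 = -27651 - 1*78606 = -27651 - 78606 = -106257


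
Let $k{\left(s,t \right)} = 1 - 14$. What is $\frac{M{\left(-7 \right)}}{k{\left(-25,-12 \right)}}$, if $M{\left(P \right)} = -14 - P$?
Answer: $\frac{7}{13} \approx 0.53846$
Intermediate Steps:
$k{\left(s,t \right)} = -13$
$\frac{M{\left(-7 \right)}}{k{\left(-25,-12 \right)}} = \frac{-14 - -7}{-13} = \left(-14 + 7\right) \left(- \frac{1}{13}\right) = \left(-7\right) \left(- \frac{1}{13}\right) = \frac{7}{13}$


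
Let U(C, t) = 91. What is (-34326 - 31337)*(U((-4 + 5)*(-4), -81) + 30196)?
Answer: -1988735281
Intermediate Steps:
(-34326 - 31337)*(U((-4 + 5)*(-4), -81) + 30196) = (-34326 - 31337)*(91 + 30196) = -65663*30287 = -1988735281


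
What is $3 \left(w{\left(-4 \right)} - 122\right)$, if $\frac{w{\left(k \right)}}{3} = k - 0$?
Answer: $-402$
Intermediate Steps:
$w{\left(k \right)} = 3 k$ ($w{\left(k \right)} = 3 \left(k - 0\right) = 3 \left(k + 0\right) = 3 k$)
$3 \left(w{\left(-4 \right)} - 122\right) = 3 \left(3 \left(-4\right) - 122\right) = 3 \left(-12 - 122\right) = 3 \left(-134\right) = -402$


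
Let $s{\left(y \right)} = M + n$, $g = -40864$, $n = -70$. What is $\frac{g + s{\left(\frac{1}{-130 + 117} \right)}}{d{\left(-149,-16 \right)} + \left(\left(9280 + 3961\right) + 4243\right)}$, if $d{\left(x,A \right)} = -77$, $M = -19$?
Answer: $- \frac{40953}{17407} \approx -2.3527$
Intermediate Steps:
$s{\left(y \right)} = -89$ ($s{\left(y \right)} = -19 - 70 = -89$)
$\frac{g + s{\left(\frac{1}{-130 + 117} \right)}}{d{\left(-149,-16 \right)} + \left(\left(9280 + 3961\right) + 4243\right)} = \frac{-40864 - 89}{-77 + \left(\left(9280 + 3961\right) + 4243\right)} = - \frac{40953}{-77 + \left(13241 + 4243\right)} = - \frac{40953}{-77 + 17484} = - \frac{40953}{17407}$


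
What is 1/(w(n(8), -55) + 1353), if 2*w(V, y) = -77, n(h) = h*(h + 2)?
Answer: 2/2629 ≈ 0.00076075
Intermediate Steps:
n(h) = h*(2 + h)
w(V, y) = -77/2 (w(V, y) = (½)*(-77) = -77/2)
1/(w(n(8), -55) + 1353) = 1/(-77/2 + 1353) = 1/(2629/2) = 2/2629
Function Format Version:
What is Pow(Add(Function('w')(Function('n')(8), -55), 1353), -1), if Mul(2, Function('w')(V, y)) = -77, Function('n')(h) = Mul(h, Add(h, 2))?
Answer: Rational(2, 2629) ≈ 0.00076075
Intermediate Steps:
Function('n')(h) = Mul(h, Add(2, h))
Function('w')(V, y) = Rational(-77, 2) (Function('w')(V, y) = Mul(Rational(1, 2), -77) = Rational(-77, 2))
Pow(Add(Function('w')(Function('n')(8), -55), 1353), -1) = Pow(Add(Rational(-77, 2), 1353), -1) = Pow(Rational(2629, 2), -1) = Rational(2, 2629)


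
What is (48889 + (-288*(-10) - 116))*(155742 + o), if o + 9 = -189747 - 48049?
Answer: -4238800139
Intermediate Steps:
o = -237805 (o = -9 + (-189747 - 48049) = -9 - 237796 = -237805)
(48889 + (-288*(-10) - 116))*(155742 + o) = (48889 + (-288*(-10) - 116))*(155742 - 237805) = (48889 + (2880 - 116))*(-82063) = (48889 + 2764)*(-82063) = 51653*(-82063) = -4238800139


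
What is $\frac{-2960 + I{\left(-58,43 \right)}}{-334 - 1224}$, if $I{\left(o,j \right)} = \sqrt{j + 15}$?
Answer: $\frac{1480}{779} - \frac{\sqrt{58}}{1558} \approx 1.895$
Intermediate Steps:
$I{\left(o,j \right)} = \sqrt{15 + j}$
$\frac{-2960 + I{\left(-58,43 \right)}}{-334 - 1224} = \frac{-2960 + \sqrt{15 + 43}}{-334 - 1224} = \frac{-2960 + \sqrt{58}}{-1558} = \left(-2960 + \sqrt{58}\right) \left(- \frac{1}{1558}\right) = \frac{1480}{779} - \frac{\sqrt{58}}{1558}$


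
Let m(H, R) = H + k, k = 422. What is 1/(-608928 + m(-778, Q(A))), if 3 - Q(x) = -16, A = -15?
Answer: -1/609284 ≈ -1.6413e-6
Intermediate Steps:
Q(x) = 19 (Q(x) = 3 - 1*(-16) = 3 + 16 = 19)
m(H, R) = 422 + H (m(H, R) = H + 422 = 422 + H)
1/(-608928 + m(-778, Q(A))) = 1/(-608928 + (422 - 778)) = 1/(-608928 - 356) = 1/(-609284) = -1/609284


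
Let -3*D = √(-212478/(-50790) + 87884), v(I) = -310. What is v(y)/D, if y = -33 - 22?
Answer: 930*√6297735448945/743973473 ≈ 3.1370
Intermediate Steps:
y = -55
D = -√6297735448945/25395 (D = -√(-212478/(-50790) + 87884)/3 = -√(-212478*(-1/50790) + 87884)/3 = -√(35413/8465 + 87884)/3 = -√6297735448945/25395 ≈ -98.820)
v(y)/D = -310*(-3*√6297735448945/743973473) = -(-930)*√6297735448945/743973473 = 930*√6297735448945/743973473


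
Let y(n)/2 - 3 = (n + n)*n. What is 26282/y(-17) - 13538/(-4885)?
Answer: 72059363/2838185 ≈ 25.389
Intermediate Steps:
y(n) = 6 + 4*n² (y(n) = 6 + 2*((n + n)*n) = 6 + 2*((2*n)*n) = 6 + 2*(2*n²) = 6 + 4*n²)
26282/y(-17) - 13538/(-4885) = 26282/(6 + 4*(-17)²) - 13538/(-4885) = 26282/(6 + 4*289) - 13538*(-1/4885) = 26282/(6 + 1156) + 13538/4885 = 26282/1162 + 13538/4885 = 26282*(1/1162) + 13538/4885 = 13141/581 + 13538/4885 = 72059363/2838185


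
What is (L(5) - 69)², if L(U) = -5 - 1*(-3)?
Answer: 5041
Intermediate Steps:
L(U) = -2 (L(U) = -5 + 3 = -2)
(L(5) - 69)² = (-2 - 69)² = (-71)² = 5041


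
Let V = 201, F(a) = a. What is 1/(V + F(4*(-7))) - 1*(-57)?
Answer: 9862/173 ≈ 57.006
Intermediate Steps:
1/(V + F(4*(-7))) - 1*(-57) = 1/(201 + 4*(-7)) - 1*(-57) = 1/(201 - 28) + 57 = 1/173 + 57 = 9862/173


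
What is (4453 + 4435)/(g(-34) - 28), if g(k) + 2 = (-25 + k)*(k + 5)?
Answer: 8888/1681 ≈ 5.2873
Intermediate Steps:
g(k) = -2 + (-25 + k)*(5 + k) (g(k) = -2 + (-25 + k)*(k + 5) = -2 + (-25 + k)*(5 + k))
(4453 + 4435)/(g(-34) - 28) = (4453 + 4435)/((-127 + (-34)² - 20*(-34)) - 28) = 8888/((-127 + 1156 + 680) - 28) = 8888/(1709 - 28) = 8888/1681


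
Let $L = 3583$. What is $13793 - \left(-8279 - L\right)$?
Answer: $25655$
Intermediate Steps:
$13793 - \left(-8279 - L\right) = 13793 - \left(-8279 - 3583\right) = 13793 - -11862 = 13793 + 11862 = 25655$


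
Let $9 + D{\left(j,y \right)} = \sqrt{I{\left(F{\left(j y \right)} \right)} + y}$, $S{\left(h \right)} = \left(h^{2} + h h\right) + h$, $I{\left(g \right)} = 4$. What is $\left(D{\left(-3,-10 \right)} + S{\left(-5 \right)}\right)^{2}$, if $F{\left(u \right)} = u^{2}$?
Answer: $\left(36 + i \sqrt{6}\right)^{2} \approx 1290.0 + 176.36 i$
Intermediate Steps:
$S{\left(h \right)} = h + 2 h^{2}$ ($S{\left(h \right)} = \left(h^{2} + h^{2}\right) + h = 2 h^{2} + h = h + 2 h^{2}$)
$D{\left(j,y \right)} = -9 + \sqrt{4 + y}$
$\left(D{\left(-3,-10 \right)} + S{\left(-5 \right)}\right)^{2} = \left(\left(-9 + \sqrt{4 - 10}\right) - 5 \left(1 + 2 \left(-5\right)\right)\right)^{2} = \left(\left(-9 + \sqrt{-6}\right) - 5 \left(1 - 10\right)\right)^{2} = \left(\left(-9 + i \sqrt{6}\right) - -45\right)^{2} = \left(\left(-9 + i \sqrt{6}\right) + 45\right)^{2} = \left(36 + i \sqrt{6}\right)^{2}$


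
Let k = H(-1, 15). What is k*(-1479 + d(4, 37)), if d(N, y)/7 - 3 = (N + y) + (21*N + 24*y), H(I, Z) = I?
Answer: -5633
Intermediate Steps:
k = -1
d(N, y) = 21 + 154*N + 175*y (d(N, y) = 21 + 7*((N + y) + (21*N + 24*y)) = 21 + 7*(22*N + 25*y) = 21 + (154*N + 175*y) = 21 + 154*N + 175*y)
k*(-1479 + d(4, 37)) = -(-1479 + (21 + 154*4 + 175*37)) = -(-1479 + (21 + 616 + 6475)) = -(-1479 + 7112) = -1*5633 = -5633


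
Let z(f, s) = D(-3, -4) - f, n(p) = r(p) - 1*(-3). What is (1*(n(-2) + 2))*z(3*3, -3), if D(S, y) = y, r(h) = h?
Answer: -39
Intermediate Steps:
n(p) = 3 + p (n(p) = p - 1*(-3) = p + 3 = 3 + p)
z(f, s) = -4 - f
(1*(n(-2) + 2))*z(3*3, -3) = (1*((3 - 2) + 2))*(-4 - 3*3) = (1*(1 + 2))*(-4 - 1*9) = (1*3)*(-4 - 9) = 3*(-13) = -39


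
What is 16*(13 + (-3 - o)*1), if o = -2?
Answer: 192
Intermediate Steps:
16*(13 + (-3 - o)*1) = 16*(13 + (-3 - 1*(-2))*1) = 16*(13 + (-3 + 2)*1) = 16*(13 - 1*1) = 16*(13 - 1) = 16*12 = 192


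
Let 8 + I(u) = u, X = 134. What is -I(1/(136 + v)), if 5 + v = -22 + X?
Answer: 1943/243 ≈ 7.9959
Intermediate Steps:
v = 107 (v = -5 + (-22 + 134) = -5 + 112 = 107)
I(u) = -8 + u
-I(1/(136 + v)) = -(-8 + 1/(136 + 107)) = -(-8 + 1/243) = -1*(-1943/243) = 1943/243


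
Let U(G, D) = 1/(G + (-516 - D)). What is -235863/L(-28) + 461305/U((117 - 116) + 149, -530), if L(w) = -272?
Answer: 20578129303/272 ≈ 7.5655e+7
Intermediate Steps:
U(G, D) = 1/(-516 + G - D)
-235863/L(-28) + 461305/U((117 - 116) + 149, -530) = -235863/(-272) + 461305/((-1/(516 - 530 - ((117 - 116) + 149)))) = -235863*(-1/272) + 461305/((-1/(516 - 530 - (1 + 149)))) = 235863/272 + 461305/((-1/(516 - 530 - 1*150))) = 235863/272 + 461305/((-1/(516 - 530 - 150))) = 235863/272 + 461305/((-1/(-164))) = 235863/272 + 461305/((-1*(-1/164))) = 235863/272 + 461305/(1/164) = 235863/272 + 461305*164 = 235863/272 + 75654020 = 20578129303/272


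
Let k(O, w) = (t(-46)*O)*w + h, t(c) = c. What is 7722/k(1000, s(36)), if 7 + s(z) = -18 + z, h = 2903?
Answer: -2574/167699 ≈ -0.015349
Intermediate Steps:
s(z) = -25 + z (s(z) = -7 + (-18 + z) = -25 + z)
k(O, w) = 2903 - 46*O*w (k(O, w) = (-46*O)*w + 2903 = -46*O*w + 2903 = 2903 - 46*O*w)
7722/k(1000, s(36)) = 7722/(2903 - 46*1000*(-25 + 36)) = 7722/(2903 - 46*1000*11) = 7722/(2903 - 506000) = 7722/(-503097) = 7722*(-1/503097) = -2574/167699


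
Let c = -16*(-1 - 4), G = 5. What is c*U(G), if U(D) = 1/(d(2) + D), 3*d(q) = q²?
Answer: 240/19 ≈ 12.632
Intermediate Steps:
d(q) = q²/3
U(D) = 1/(4/3 + D) (U(D) = 1/((⅓)*2² + D) = 1/((⅓)*4 + D) = 1/(4/3 + D))
c = 80 (c = -16*(-5) = 80)
c*U(G) = 80*(3/(4 + 3*5)) = 80*(3/(4 + 15)) = 80*(3/19) = 240/19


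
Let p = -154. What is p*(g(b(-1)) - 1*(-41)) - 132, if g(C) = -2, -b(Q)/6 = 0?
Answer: -6138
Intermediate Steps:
b(Q) = 0 (b(Q) = -6*0 = 0)
p*(g(b(-1)) - 1*(-41)) - 132 = -154*(-2 - 1*(-41)) - 132 = -154*(-2 + 41) - 132 = -154*39 - 132 = -6006 - 132 = -6138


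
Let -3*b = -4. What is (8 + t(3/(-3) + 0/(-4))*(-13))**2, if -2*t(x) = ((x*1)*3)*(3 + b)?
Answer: 23409/4 ≈ 5852.3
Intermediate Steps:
b = 4/3 (b = -1/3*(-4) = 4/3 ≈ 1.3333)
t(x) = -13*x/2 (t(x) = -(x*1)*3*(3 + 4/3)/2 = -x*3*13/(2*3) = -3*x*13/(2*3) = -13*x/2)
(8 + t(3/(-3) + 0/(-4))*(-13))**2 = (8 - 13*(3/(-3) + 0/(-4))/2*(-13))**2 = (8 - 13*(3*(-1/3) + 0*(-1/4))/2*(-13))**2 = (8 - 13*(-1 + 0)/2*(-13))**2 = (8 - 13/2*(-1)*(-13))**2 = (8 + (13/2)*(-13))**2 = (8 - 169/2)**2 = (-153/2)**2 = 23409/4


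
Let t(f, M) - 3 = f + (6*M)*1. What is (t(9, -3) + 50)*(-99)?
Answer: -4356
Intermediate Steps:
t(f, M) = 3 + f + 6*M (t(f, M) = 3 + (f + (6*M)*1) = 3 + (f + 6*M) = 3 + f + 6*M)
(t(9, -3) + 50)*(-99) = ((3 + 9 + 6*(-3)) + 50)*(-99) = ((3 + 9 - 18) + 50)*(-99) = (-6 + 50)*(-99) = 44*(-99) = -4356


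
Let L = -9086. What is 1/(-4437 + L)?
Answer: -1/13523 ≈ -7.3948e-5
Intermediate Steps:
1/(-4437 + L) = 1/(-4437 - 9086) = 1/(-13523) = -1/13523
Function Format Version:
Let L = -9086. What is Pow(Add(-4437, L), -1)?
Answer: Rational(-1, 13523) ≈ -7.3948e-5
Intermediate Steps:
Pow(Add(-4437, L), -1) = Pow(Add(-4437, -9086), -1) = Pow(-13523, -1) = Rational(-1, 13523)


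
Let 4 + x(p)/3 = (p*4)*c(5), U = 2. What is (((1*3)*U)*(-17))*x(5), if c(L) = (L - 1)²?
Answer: -96696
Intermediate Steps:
c(L) = (-1 + L)²
x(p) = -12 + 192*p (x(p) = -12 + 3*((p*4)*(-1 + 5)²) = -12 + 3*((4*p)*4²) = -12 + 3*((4*p)*16) = -12 + 3*(64*p) = -12 + 192*p)
(((1*3)*U)*(-17))*x(5) = (((1*3)*2)*(-17))*(-12 + 192*5) = ((3*2)*(-17))*(-12 + 960) = (6*(-17))*948 = -102*948 = -96696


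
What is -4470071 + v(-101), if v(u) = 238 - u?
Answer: -4469732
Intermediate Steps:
-4470071 + v(-101) = -4470071 + (238 - 1*(-101)) = -4470071 + (238 + 101) = -4470071 + 339 = -4469732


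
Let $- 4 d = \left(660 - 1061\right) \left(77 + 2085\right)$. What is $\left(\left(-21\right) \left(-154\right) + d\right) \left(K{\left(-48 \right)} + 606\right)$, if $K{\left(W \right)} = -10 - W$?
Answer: $141663578$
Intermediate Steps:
$d = \frac{433481}{2}$ ($d = - \frac{\left(660 - 1061\right) \left(77 + 2085\right)}{4} = - \frac{\left(-401\right) 2162}{4} = \left(- \frac{1}{4}\right) \left(-866962\right) = \frac{433481}{2} \approx 2.1674 \cdot 10^{5}$)
$\left(\left(-21\right) \left(-154\right) + d\right) \left(K{\left(-48 \right)} + 606\right) = \left(\left(-21\right) \left(-154\right) + \frac{433481}{2}\right) \left(\left(-10 - -48\right) + 606\right) = \left(3234 + \frac{433481}{2}\right) \left(\left(-10 + 48\right) + 606\right) = \frac{439949 \left(38 + 606\right)}{2} = \frac{439949}{2} \cdot 644 = 141663578$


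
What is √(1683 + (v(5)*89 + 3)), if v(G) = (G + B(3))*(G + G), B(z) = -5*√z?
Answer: √(6136 - 4450*√3) ≈ 39.644*I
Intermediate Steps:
v(G) = 2*G*(G - 5*√3) (v(G) = (G - 5*√3)*(G + G) = (G - 5*√3)*(2*G) = 2*G*(G - 5*√3))
√(1683 + (v(5)*89 + 3)) = √(1683 + ((2*5*(5 - 5*√3))*89 + 3)) = √(1683 + ((50 - 50*√3)*89 + 3)) = √(1683 + ((4450 - 4450*√3) + 3)) = √(1683 + (4453 - 4450*√3)) = √(6136 - 4450*√3)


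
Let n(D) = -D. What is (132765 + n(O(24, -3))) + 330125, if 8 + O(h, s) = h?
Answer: 462874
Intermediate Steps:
O(h, s) = -8 + h
(132765 + n(O(24, -3))) + 330125 = (132765 - (-8 + 24)) + 330125 = (132765 - 1*16) + 330125 = (132765 - 16) + 330125 = 132749 + 330125 = 462874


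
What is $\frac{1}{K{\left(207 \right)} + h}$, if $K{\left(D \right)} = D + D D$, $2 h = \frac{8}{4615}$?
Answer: $\frac{4615}{198703444} \approx 2.3226 \cdot 10^{-5}$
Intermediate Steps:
$h = \frac{4}{4615}$ ($h = \frac{8 \cdot \frac{1}{4615}}{2} = \frac{1}{2} \cdot \frac{8}{4615} = \frac{4}{4615} \approx 0.00086674$)
$K{\left(D \right)} = D + D^{2}$
$\frac{1}{K{\left(207 \right)} + h} = \frac{1}{207 \left(1 + 207\right) + \frac{4}{4615}} = \frac{1}{207 \cdot 208 + \frac{4}{4615}} = \frac{1}{43056 + \frac{4}{4615}} = \frac{1}{\frac{198703444}{4615}} = \frac{4615}{198703444}$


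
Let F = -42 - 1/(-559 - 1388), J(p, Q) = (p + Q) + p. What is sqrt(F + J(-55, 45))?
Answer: 2*I*sqrt(101403654)/1947 ≈ 10.344*I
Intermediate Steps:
J(p, Q) = Q + 2*p (J(p, Q) = (Q + p) + p = Q + 2*p)
F = -81773/1947 (F = -42 - 1/(-1947) = -42 - 1*(-1/1947) = -42 + 1/1947 = -81773/1947 ≈ -42.000)
sqrt(F + J(-55, 45)) = sqrt(-81773/1947 + (45 + 2*(-55))) = sqrt(-81773/1947 + (45 - 110)) = sqrt(-81773/1947 - 65) = sqrt(-208328/1947) = 2*I*sqrt(101403654)/1947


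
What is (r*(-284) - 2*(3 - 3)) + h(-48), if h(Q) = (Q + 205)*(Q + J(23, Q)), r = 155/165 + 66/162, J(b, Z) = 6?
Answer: -2072018/297 ≈ -6976.5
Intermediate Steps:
r = 400/297 (r = 155*(1/165) + 66*(1/162) = 31/33 + 11/27 = 400/297 ≈ 1.3468)
h(Q) = (6 + Q)*(205 + Q) (h(Q) = (Q + 205)*(Q + 6) = (205 + Q)*(6 + Q) = (6 + Q)*(205 + Q))
(r*(-284) - 2*(3 - 3)) + h(-48) = ((400/297)*(-284) - 2*(3 - 3)) + (1230 + (-48)² + 211*(-48)) = (-113600/297 - 2*0) + (1230 + 2304 - 10128) = (-113600/297 + 0) - 6594 = -113600/297 - 6594 = -2072018/297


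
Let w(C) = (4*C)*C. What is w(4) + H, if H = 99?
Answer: 163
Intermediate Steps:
w(C) = 4*C²
w(4) + H = 4*4² + 99 = 4*16 + 99 = 64 + 99 = 163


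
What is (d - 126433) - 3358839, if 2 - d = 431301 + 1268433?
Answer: -5185004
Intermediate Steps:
d = -1699732 (d = 2 - (431301 + 1268433) = 2 - 1*1699734 = 2 - 1699734 = -1699732)
(d - 126433) - 3358839 = (-1699732 - 126433) - 3358839 = -1826165 - 3358839 = -5185004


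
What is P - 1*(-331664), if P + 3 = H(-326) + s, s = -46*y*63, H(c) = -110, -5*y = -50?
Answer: 302571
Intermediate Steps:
y = 10 (y = -1/5*(-50) = 10)
s = -28980 (s = -46*10*63 = -460*63 = -28980)
P = -29093 (P = -3 + (-110 - 28980) = -3 - 29090 = -29093)
P - 1*(-331664) = -29093 - 1*(-331664) = -29093 + 331664 = 302571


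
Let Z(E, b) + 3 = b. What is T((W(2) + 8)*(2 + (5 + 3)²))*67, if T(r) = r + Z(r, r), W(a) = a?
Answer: 88239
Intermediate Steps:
Z(E, b) = -3 + b
T(r) = -3 + 2*r (T(r) = r + (-3 + r) = -3 + 2*r)
T((W(2) + 8)*(2 + (5 + 3)²))*67 = (-3 + 2*((2 + 8)*(2 + (5 + 3)²)))*67 = (-3 + 2*(10*(2 + 8²)))*67 = (-3 + 2*(10*(2 + 64)))*67 = (-3 + 2*(10*66))*67 = (-3 + 2*660)*67 = (-3 + 1320)*67 = 1317*67 = 88239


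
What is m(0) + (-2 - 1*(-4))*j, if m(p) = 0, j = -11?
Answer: -22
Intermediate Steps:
m(0) + (-2 - 1*(-4))*j = 0 + (-2 - 1*(-4))*(-11) = 0 + (-2 + 4)*(-11) = 0 + 2*(-11) = 0 - 22 = -22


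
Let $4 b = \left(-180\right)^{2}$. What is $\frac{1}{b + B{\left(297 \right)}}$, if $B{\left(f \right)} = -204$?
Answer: $\frac{1}{7896} \approx 0.00012665$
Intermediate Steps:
$b = 8100$ ($b = \frac{\left(-180\right)^{2}}{4} = \frac{1}{4} \cdot 32400 = 8100$)
$\frac{1}{b + B{\left(297 \right)}} = \frac{1}{8100 - 204} = \frac{1}{7896}$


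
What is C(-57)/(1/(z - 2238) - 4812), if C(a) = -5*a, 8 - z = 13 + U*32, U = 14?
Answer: -766935/12949093 ≈ -0.059227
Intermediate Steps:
z = -453 (z = 8 - (13 + 14*32) = 8 - (13 + 448) = 8 - 1*461 = 8 - 461 = -453)
C(-57)/(1/(z - 2238) - 4812) = (-5*(-57))/(1/(-453 - 2238) - 4812) = 285/(1/(-2691) - 4812) = 285/(-1/2691 - 4812) = 285/(-12949093/2691) = 285*(-2691/12949093) = -766935/12949093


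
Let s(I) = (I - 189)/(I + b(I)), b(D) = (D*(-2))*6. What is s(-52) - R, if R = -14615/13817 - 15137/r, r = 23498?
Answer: 118912403061/92856153676 ≈ 1.2806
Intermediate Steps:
b(D) = -12*D (b(D) = -2*D*6 = -12*D)
s(I) = -(-189 + I)/(11*I) (s(I) = (I - 189)/(I - 12*I) = (-189 + I)/((-11*I)) = (-189 + I)*(-1/(11*I)) = -(-189 + I)/(11*I))
R = -552571199/324671866 (R = -14615/13817 - 15137/23498 = -552571199/324671866 ≈ -1.7019)
s(-52) - R = (1/11)*(189 - 1*(-52))/(-52) - 1*(-552571199/324671866) = (1/11)*(-1/52)*(189 + 52) + 552571199/324671866 = (1/11)*(-1/52)*241 + 552571199/324671866 = -241/572 + 552571199/324671866 = 118912403061/92856153676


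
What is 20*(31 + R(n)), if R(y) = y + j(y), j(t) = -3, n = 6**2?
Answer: 1280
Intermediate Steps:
n = 36
R(y) = -3 + y (R(y) = y - 3 = -3 + y)
20*(31 + R(n)) = 20*(31 + (-3 + 36)) = 20*(31 + 33) = 20*64 = 1280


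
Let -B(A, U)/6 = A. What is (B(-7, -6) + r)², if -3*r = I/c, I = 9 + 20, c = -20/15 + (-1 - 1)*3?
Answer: 908209/484 ≈ 1876.5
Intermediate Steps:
c = -22/3 (c = -20*1/15 - 2*3 = -4/3 - 6 = -22/3 ≈ -7.3333)
B(A, U) = -6*A
I = 29
r = 29/22 (r = -29/(3*(-22/3)) = -29*(-3)/(3*22) = -⅓*(-87/22) = 29/22 ≈ 1.3182)
(B(-7, -6) + r)² = (-6*(-7) + 29/22)² = (42 + 29/22)² = (953/22)² = 908209/484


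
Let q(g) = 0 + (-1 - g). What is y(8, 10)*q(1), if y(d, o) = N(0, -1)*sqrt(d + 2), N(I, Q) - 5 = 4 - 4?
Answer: -10*sqrt(10) ≈ -31.623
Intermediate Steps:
N(I, Q) = 5 (N(I, Q) = 5 + (4 - 4) = 5 + 0 = 5)
q(g) = -1 - g
y(d, o) = 5*sqrt(2 + d) (y(d, o) = 5*sqrt(d + 2) = 5*sqrt(2 + d))
y(8, 10)*q(1) = (5*sqrt(2 + 8))*(-1 - 1*1) = (5*sqrt(10))*(-1 - 1) = (5*sqrt(10))*(-2) = -10*sqrt(10)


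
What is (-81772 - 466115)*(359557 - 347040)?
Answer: -6857901579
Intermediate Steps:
(-81772 - 466115)*(359557 - 347040) = -547887*12517 = -6857901579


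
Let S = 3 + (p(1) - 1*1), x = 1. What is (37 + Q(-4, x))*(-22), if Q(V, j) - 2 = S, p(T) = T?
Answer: -924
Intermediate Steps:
S = 3 (S = 3 + (1 - 1*1) = 3 + (1 - 1) = 3 + 0 = 3)
Q(V, j) = 5 (Q(V, j) = 2 + 3 = 5)
(37 + Q(-4, x))*(-22) = (37 + 5)*(-22) = 42*(-22) = -924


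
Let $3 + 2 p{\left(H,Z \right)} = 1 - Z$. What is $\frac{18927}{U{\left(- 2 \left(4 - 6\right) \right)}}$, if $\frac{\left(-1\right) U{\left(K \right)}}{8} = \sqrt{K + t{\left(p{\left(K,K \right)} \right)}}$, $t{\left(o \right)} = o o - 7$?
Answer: $- \frac{6309 \sqrt{6}}{16} \approx -965.86$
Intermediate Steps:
$p{\left(H,Z \right)} = -1 - \frac{Z}{2}$ ($p{\left(H,Z \right)} = - \frac{3}{2} + \frac{1 - Z}{2} = - \frac{3}{2} - \left(- \frac{1}{2} + \frac{Z}{2}\right) = -1 - \frac{Z}{2}$)
$t{\left(o \right)} = -7 + o^{2}$ ($t{\left(o \right)} = o^{2} - 7 = -7 + o^{2}$)
$U{\left(K \right)} = - 8 \sqrt{-7 + K + \left(-1 - \frac{K}{2}\right)^{2}}$ ($U{\left(K \right)} = - 8 \sqrt{K + \left(-7 + \left(-1 - \frac{K}{2}\right)^{2}\right)} = - 8 \sqrt{-7 + K + \left(-1 - \frac{K}{2}\right)^{2}}$)
$\frac{18927}{U{\left(- 2 \left(4 - 6\right) \right)}} = \frac{18927}{\left(-4\right) \sqrt{-24 + \left(- 2 \left(4 - 6\right)\right)^{2} + 8 \left(- 2 \left(4 - 6\right)\right)}} = \frac{18927}{\left(-4\right) \sqrt{-24 + \left(\left(-2\right) \left(-2\right)\right)^{2} + 8 \left(\left(-2\right) \left(-2\right)\right)}} = \frac{18927}{\left(-4\right) \sqrt{-24 + 4^{2} + 8 \cdot 4}} = \frac{18927}{\left(-4\right) \sqrt{-24 + 16 + 32}} = \frac{18927}{\left(-4\right) \sqrt{24}} = \frac{18927}{\left(-4\right) 2 \sqrt{6}} = \frac{18927}{\left(-8\right) \sqrt{6}} = 18927 \left(- \frac{\sqrt{6}}{48}\right) = - \frac{6309 \sqrt{6}}{16}$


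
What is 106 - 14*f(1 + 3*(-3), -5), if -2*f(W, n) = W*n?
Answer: 386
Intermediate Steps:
f(W, n) = -W*n/2
106 - 14*f(1 + 3*(-3), -5) = 106 - (-7)*(1 + 3*(-3))*(-5) = 106 - (-7)*(1 - 9)*(-5) = 106 - (-7)*(-8)*(-5) = 106 - 14*(-20) = 106 + 280 = 386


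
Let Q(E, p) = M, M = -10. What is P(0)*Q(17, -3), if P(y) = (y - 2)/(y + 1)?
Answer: 20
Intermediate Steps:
P(y) = (-2 + y)/(1 + y)
Q(E, p) = -10
P(0)*Q(17, -3) = ((-2 + 0)/(1 + 0))*(-10) = (-2/1)*(-10) = (1*(-2))*(-10) = -2*(-10) = 20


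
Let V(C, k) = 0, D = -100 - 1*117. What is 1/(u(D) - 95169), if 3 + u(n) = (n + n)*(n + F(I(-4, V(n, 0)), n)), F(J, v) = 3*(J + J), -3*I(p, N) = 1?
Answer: -1/126 ≈ -0.0079365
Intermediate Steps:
D = -217 (D = -100 - 117 = -217)
I(p, N) = -⅓ (I(p, N) = -⅓*1 = -⅓)
F(J, v) = 6*J (F(J, v) = 3*(2*J) = 6*J)
u(n) = -3 + 2*n*(-2 + n) (u(n) = -3 + (n + n)*(n + 6*(-⅓)) = -3 + (2*n)*(n - 2) = -3 + (2*n)*(-2 + n) = -3 + 2*n*(-2 + n))
1/(u(D) - 95169) = 1/((-3 - 4*(-217) + 2*(-217)²) - 95169) = 1/((-3 + 868 + 2*47089) - 95169) = 1/((-3 + 868 + 94178) - 95169) = 1/(95043 - 95169) = 1/(-126) = -1/126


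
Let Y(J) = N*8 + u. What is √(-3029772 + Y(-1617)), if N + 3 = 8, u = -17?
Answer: I*√3029749 ≈ 1740.6*I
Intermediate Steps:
N = 5 (N = -3 + 8 = 5)
Y(J) = 23 (Y(J) = 5*8 - 17 = 40 - 17 = 23)
√(-3029772 + Y(-1617)) = √(-3029772 + 23) = √(-3029749) = I*√3029749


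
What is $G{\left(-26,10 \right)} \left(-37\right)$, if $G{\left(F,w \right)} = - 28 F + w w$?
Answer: $-30636$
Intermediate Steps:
$G{\left(F,w \right)} = w^{2} - 28 F$ ($G{\left(F,w \right)} = - 28 F + w^{2} = w^{2} - 28 F$)
$G{\left(-26,10 \right)} \left(-37\right) = \left(10^{2} - -728\right) \left(-37\right) = \left(100 + 728\right) \left(-37\right) = 828 \left(-37\right) = -30636$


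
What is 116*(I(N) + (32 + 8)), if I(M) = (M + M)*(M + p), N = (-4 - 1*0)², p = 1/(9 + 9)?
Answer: 578144/9 ≈ 64238.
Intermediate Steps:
p = 1/18 ≈ 0.055556
N = 16 (N = (-4 + 0)² = (-4)² = 16)
I(M) = 2*M*(1/18 + M) (I(M) = (M + M)*(M + 1/18) = (2*M)*(1/18 + M) = 2*M*(1/18 + M))
116*(I(N) + (32 + 8)) = 116*((⅑)*16*(1 + 18*16) + (32 + 8)) = 116*((⅑)*16*(1 + 288) + 40) = 116*((⅑)*16*289 + 40) = 116*(4624/9 + 40) = 116*(4984/9) = 578144/9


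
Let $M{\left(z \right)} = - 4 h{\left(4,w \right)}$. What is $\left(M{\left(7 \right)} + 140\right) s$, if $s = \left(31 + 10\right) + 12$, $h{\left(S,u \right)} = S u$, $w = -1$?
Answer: $8268$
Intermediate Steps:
$M{\left(z \right)} = 16$ ($M{\left(z \right)} = - 4 \cdot 4 \left(-1\right) = \left(-4\right) \left(-4\right) = 16$)
$s = 53$ ($s = 41 + 12 = 53$)
$\left(M{\left(7 \right)} + 140\right) s = \left(16 + 140\right) 53 = 156 \cdot 53 = 8268$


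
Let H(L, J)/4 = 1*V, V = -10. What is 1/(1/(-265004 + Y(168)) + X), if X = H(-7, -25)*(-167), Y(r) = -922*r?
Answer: 419900/2804931999 ≈ 0.00014970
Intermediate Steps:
H(L, J) = -40 (H(L, J) = 4*(1*(-10)) = 4*(-10) = -40)
X = 6680 (X = -40*(-167) = 6680)
1/(1/(-265004 + Y(168)) + X) = 1/(1/(-265004 - 922*168) + 6680) = 1/(1/(-265004 - 154896) + 6680) = 1/(1/(-419900) + 6680) = 1/(-1/419900 + 6680) = 1/(2804931999/419900) = 419900/2804931999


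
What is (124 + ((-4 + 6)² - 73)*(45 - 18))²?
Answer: 3024121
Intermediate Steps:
(124 + ((-4 + 6)² - 73)*(45 - 18))² = (124 + (2² - 73)*27)² = (124 + (4 - 73)*27)² = (124 - 69*27)² = (124 - 1863)² = (-1739)² = 3024121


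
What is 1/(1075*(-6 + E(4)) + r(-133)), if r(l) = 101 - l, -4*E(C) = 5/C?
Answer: -16/104831 ≈ -0.00015263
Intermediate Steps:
E(C) = -5/(4*C)
1/(1075*(-6 + E(4)) + r(-133)) = 1/(1075*(-6 - 5/4/4) + (101 - 1*(-133))) = 1/(1075*(-6 - 5/4*1/4) + (101 + 133)) = 1/(1075*(-6 - 5/16) + 234) = 1/(1075*(-101/16) + 234) = 1/(-108575/16 + 234) = 1/(-104831/16) = -16/104831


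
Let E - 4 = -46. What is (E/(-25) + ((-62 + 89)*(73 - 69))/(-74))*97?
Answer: 19788/925 ≈ 21.392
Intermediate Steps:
E = -42 (E = 4 - 46 = -42)
(E/(-25) + ((-62 + 89)*(73 - 69))/(-74))*97 = (-42/(-25) + ((-62 + 89)*(73 - 69))/(-74))*97 = (-42*(-1/25) + (27*4)*(-1/74))*97 = (42/25 + 108*(-1/74))*97 = (42/25 - 54/37)*97 = (204/925)*97 = 19788/925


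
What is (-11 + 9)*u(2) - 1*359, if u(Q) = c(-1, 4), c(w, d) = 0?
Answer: -359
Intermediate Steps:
u(Q) = 0
(-11 + 9)*u(2) - 1*359 = (-11 + 9)*0 - 1*359 = -2*0 - 359 = 0 - 359 = -359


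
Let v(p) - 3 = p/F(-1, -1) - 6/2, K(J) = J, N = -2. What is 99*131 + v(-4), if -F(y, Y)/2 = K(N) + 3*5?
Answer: 168599/13 ≈ 12969.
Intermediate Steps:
F(y, Y) = -26 (F(y, Y) = -2*(-2 + 3*5) = -2*(-2 + 15) = -2*13 = -26)
v(p) = -p/26 (v(p) = 3 + (p/(-26) - 6/2) = 3 + (p*(-1/26) - 6*½) = 3 + (-p/26 - 3) = 3 + (-3 - p/26) = -p/26)
99*131 + v(-4) = 99*131 - 1/26*(-4) = 12969 + 2/13 = 168599/13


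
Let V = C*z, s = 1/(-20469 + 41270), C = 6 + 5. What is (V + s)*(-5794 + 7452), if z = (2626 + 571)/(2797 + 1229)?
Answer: 903761707/62403 ≈ 14483.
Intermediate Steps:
C = 11
s = 1/20801 ≈ 4.8075e-5
z = 3197/4026 ≈ 0.79409
V = 3197/366 (V = 11*(3197/4026) = 3197/366 ≈ 8.7350)
(V + s)*(-5794 + 7452) = (3197/366 + 1/20801)*(-5794 + 7452) = (1090183/124806)*1658 = 903761707/62403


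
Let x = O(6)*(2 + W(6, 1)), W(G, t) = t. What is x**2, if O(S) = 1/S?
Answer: 1/4 ≈ 0.25000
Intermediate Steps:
x = 1/2 (x = (2 + 1)/6 = (1/6)*3 = 1/2 ≈ 0.50000)
x**2 = (1/2)**2 = 1/4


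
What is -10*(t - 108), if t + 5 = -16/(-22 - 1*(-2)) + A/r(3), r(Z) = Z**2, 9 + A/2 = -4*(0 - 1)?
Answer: 10198/9 ≈ 1133.1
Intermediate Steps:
A = -10 (A = -18 + 2*(-4*(0 - 1)) = -18 + 2*(-4*(-1)) = -18 + 2*4 = -18 + 8 = -10)
t = -239/45 (t = -5 + (-16/(-22 - 1*(-2)) - 10/(3**2)) = -5 + (-16/(-22 + 2) - 10/9) = -5 + (-16/(-20) - 10*1/9) = -5 + (-16*(-1/20) - 10/9) = -5 + (4/5 - 10/9) = -5 - 14/45 = -239/45 ≈ -5.3111)
-10*(t - 108) = -10*(-239/45 - 108) = -10*(-5099/45) = 10198/9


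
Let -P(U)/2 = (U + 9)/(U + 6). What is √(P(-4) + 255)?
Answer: 5*√10 ≈ 15.811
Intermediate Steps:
P(U) = -2*(9 + U)/(6 + U) (P(U) = -2*(U + 9)/(U + 6) = -2*(9 + U)/(6 + U))
√(P(-4) + 255) = √(2*(-9 - 1*(-4))/(6 - 4) + 255) = √(2*(-9 + 4)/2 + 255) = √(2*(½)*(-5) + 255) = √(-5 + 255) = √250 = 5*√10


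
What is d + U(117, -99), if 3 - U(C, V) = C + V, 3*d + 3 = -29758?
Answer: -29806/3 ≈ -9935.3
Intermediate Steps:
d = -29761/3 (d = -1 + (⅓)*(-29758) = -1 - 29758/3 = -29761/3 ≈ -9920.3)
U(C, V) = 3 - C - V (U(C, V) = 3 - (C + V) = 3 + (-C - V) = 3 - C - V)
d + U(117, -99) = -29761/3 + (3 - 1*117 - 1*(-99)) = -29761/3 + (3 - 117 + 99) = -29761/3 - 15 = -29806/3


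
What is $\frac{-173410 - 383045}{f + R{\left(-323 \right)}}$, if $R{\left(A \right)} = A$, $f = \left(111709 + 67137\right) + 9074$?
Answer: $- \frac{556455}{187597} \approx -2.9662$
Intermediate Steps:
$f = 187920$ ($f = 178846 + 9074 = 187920$)
$\frac{-173410 - 383045}{f + R{\left(-323 \right)}} = \frac{-173410 - 383045}{187920 - 323} = - \frac{556455}{187597}$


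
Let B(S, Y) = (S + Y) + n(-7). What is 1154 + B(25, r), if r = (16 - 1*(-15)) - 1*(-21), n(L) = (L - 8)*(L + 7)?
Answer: 1231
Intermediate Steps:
n(L) = (-8 + L)*(7 + L)
r = 52 (r = (16 + 15) + 21 = 31 + 21 = 52)
B(S, Y) = S + Y (B(S, Y) = (S + Y) + (-56 + (-7)**2 - 1*(-7)) = (S + Y) + (-56 + 49 + 7) = (S + Y) + 0 = S + Y)
1154 + B(25, r) = 1154 + (25 + 52) = 1154 + 77 = 1231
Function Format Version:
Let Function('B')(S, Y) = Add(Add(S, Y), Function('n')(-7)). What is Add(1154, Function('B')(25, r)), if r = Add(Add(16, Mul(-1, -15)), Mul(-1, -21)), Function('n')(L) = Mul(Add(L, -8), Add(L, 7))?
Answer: 1231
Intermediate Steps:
Function('n')(L) = Mul(Add(-8, L), Add(7, L))
r = 52 (r = Add(Add(16, 15), 21) = Add(31, 21) = 52)
Function('B')(S, Y) = Add(S, Y) (Function('B')(S, Y) = Add(Add(S, Y), Add(-56, Pow(-7, 2), Mul(-1, -7))) = Add(Add(S, Y), Add(-56, 49, 7)) = Add(Add(S, Y), 0) = Add(S, Y))
Add(1154, Function('B')(25, r)) = Add(1154, Add(25, 52)) = Add(1154, 77) = 1231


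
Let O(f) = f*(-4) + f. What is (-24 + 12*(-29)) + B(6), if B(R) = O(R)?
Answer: -390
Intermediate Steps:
O(f) = -3*f (O(f) = -4*f + f = -3*f)
B(R) = -3*R
(-24 + 12*(-29)) + B(6) = (-24 + 12*(-29)) - 3*6 = (-24 - 348) - 18 = -372 - 18 = -390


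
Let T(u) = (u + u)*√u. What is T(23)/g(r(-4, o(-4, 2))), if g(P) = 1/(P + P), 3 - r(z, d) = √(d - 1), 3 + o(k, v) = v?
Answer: 92*√23*(3 - I*√2) ≈ 1323.7 - 623.97*I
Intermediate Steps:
o(k, v) = -3 + v
r(z, d) = 3 - √(-1 + d) (r(z, d) = 3 - √(d - 1) = 3 - √(-1 + d))
T(u) = 2*u^(3/2) (T(u) = (2*u)*√u = 2*u^(3/2))
g(P) = 1/(2*P)
T(23)/g(r(-4, o(-4, 2))) = (2*23^(3/2))/((1/(2*(3 - √(-1 + (-3 + 2)))))) = (2*(23*√23))/((1/(2*(3 - √(-1 - 1))))) = (46*√23)/((1/(2*(3 - √(-2))))) = (46*√23)/((1/(2*(3 - I*√2)))) = (46*√23)*(6 - 2*I*√2) = 46*√23*(6 - 2*I*√2)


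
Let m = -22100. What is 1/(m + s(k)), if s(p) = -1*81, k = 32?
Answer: -1/22181 ≈ -4.5084e-5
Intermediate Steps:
s(p) = -81
1/(m + s(k)) = 1/(-22100 - 81) = 1/(-22181) = -1/22181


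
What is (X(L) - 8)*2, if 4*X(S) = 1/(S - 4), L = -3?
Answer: -225/14 ≈ -16.071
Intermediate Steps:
X(S) = 1/(4*(-4 + S)) (X(S) = 1/(4*(S - 4)) = 1/(4*(-4 + S)))
(X(L) - 8)*2 = (1/(4*(-4 - 3)) - 8)*2 = ((¼)/(-7) - 8)*2 = ((¼)*(-⅐) - 8)*2 = (-1/28 - 8)*2 = -225/28*2 = -225/14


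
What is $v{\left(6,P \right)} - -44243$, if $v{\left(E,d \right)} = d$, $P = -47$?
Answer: $44196$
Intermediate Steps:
$v{\left(6,P \right)} - -44243 = -47 - -44243 = -47 + 44243 = 44196$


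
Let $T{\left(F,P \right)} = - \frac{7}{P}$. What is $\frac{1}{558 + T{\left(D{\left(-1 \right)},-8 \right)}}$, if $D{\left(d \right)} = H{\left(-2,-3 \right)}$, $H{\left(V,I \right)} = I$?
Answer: $\frac{8}{4471} \approx 0.0017893$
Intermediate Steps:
$D{\left(d \right)} = -3$
$\frac{1}{558 + T{\left(D{\left(-1 \right)},-8 \right)}} = \frac{1}{558 - \frac{7}{-8}} = \frac{1}{558 - - \frac{7}{8}} = \frac{1}{558 + \frac{7}{8}} = \frac{1}{\frac{4471}{8}} = \frac{8}{4471}$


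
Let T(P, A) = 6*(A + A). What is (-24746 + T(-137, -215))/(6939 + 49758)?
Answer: -27326/56697 ≈ -0.48197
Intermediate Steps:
T(P, A) = 12*A (T(P, A) = 6*(2*A) = 12*A)
(-24746 + T(-137, -215))/(6939 + 49758) = (-24746 + 12*(-215))/(6939 + 49758) = (-24746 - 2580)/56697 = -27326*1/56697 = -27326/56697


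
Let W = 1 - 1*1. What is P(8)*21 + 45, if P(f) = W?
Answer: 45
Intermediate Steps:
W = 0 (W = 1 - 1 = 0)
P(f) = 0
P(8)*21 + 45 = 0*21 + 45 = 0 + 45 = 45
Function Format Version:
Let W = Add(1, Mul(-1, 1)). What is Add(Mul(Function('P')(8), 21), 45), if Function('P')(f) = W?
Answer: 45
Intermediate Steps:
W = 0 (W = Add(1, -1) = 0)
Function('P')(f) = 0
Add(Mul(Function('P')(8), 21), 45) = Add(Mul(0, 21), 45) = Add(0, 45) = 45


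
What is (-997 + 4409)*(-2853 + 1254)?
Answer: -5455788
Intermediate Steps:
(-997 + 4409)*(-2853 + 1254) = 3412*(-1599) = -5455788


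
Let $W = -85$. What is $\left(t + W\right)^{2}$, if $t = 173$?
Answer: $7744$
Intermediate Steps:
$\left(t + W\right)^{2} = \left(173 - 85\right)^{2} = 88^{2} = 7744$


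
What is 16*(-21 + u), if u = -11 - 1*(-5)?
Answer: -432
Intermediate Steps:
u = -6 (u = -11 + 5 = -6)
16*(-21 + u) = 16*(-21 - 6) = 16*(-27) = -432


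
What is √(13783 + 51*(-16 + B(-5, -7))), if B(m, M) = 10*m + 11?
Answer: √10978 ≈ 104.78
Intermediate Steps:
B(m, M) = 11 + 10*m
√(13783 + 51*(-16 + B(-5, -7))) = √(13783 + 51*(-16 + (11 + 10*(-5)))) = √(13783 + 51*(-16 + (11 - 50))) = √(13783 + 51*(-16 - 39)) = √(13783 + 51*(-55)) = √(13783 - 2805) = √10978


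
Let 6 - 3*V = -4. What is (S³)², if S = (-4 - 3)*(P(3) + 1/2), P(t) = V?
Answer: 17416274304961/46656 ≈ 3.7329e+8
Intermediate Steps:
V = 10/3 (V = 2 - ⅓*(-4) = 2 + 4/3 = 10/3 ≈ 3.3333)
P(t) = 10/3
S = -161/6 (S = (-4 - 3)*(10/3 + 1/2) = -7*(10/3 + ½) = -7*23/6 = -161/6 ≈ -26.833)
(S³)² = ((-161/6)³)² = (-4173281/216)² = 17416274304961/46656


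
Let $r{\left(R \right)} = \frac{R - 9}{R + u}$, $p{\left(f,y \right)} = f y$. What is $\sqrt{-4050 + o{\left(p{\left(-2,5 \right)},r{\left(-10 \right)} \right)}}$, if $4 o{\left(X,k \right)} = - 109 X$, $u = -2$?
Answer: $\frac{i \sqrt{15110}}{2} \approx 61.461 i$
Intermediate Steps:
$r{\left(R \right)} = \frac{-9 + R}{-2 + R}$ ($r{\left(R \right)} = \frac{R - 9}{R - 2} = \frac{-9 + R}{-2 + R}$)
$o{\left(X,k \right)} = - \frac{109 X}{4}$ ($o{\left(X,k \right)} = \frac{\left(-109\right) X}{4} = - \frac{109 X}{4}$)
$\sqrt{-4050 + o{\left(p{\left(-2,5 \right)},r{\left(-10 \right)} \right)}} = \sqrt{-4050 - \frac{109 \left(\left(-2\right) 5\right)}{4}} = \sqrt{-4050 - - \frac{545}{2}} = \sqrt{-4050 + \frac{545}{2}} = \sqrt{- \frac{7555}{2}} = \frac{i \sqrt{15110}}{2}$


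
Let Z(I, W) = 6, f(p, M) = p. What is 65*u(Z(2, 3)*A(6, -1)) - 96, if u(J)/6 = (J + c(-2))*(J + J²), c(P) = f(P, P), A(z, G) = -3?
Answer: -2386896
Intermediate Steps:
c(P) = P
u(J) = 6*(-2 + J)*(J + J²) (u(J) = 6*((J - 2)*(J + J²)) = 6*((-2 + J)*(J + J²)) = 6*(-2 + J)*(J + J²))
65*u(Z(2, 3)*A(6, -1)) - 96 = 65*(6*(6*(-3))*(-2 + (6*(-3))² - 6*(-3))) - 96 = 65*(6*(-18)*(-2 + (-18)² - 1*(-18))) - 96 = 65*(6*(-18)*(-2 + 324 + 18)) - 96 = 65*(6*(-18)*340) - 96 = 65*(-36720) - 96 = -2386800 - 96 = -2386896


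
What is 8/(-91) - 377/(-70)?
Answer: 4821/910 ≈ 5.2978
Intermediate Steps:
8/(-91) - 377/(-70) = 8*(-1/91) - 377*(-1/70) = -8/91 + 377/70 = 4821/910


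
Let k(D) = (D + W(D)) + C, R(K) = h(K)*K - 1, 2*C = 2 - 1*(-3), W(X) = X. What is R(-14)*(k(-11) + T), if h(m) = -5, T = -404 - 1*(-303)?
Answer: -16629/2 ≈ -8314.5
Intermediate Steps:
T = -101 (T = -404 + 303 = -101)
C = 5/2 (C = (2 - 1*(-3))/2 = (2 + 3)/2 = (1/2)*5 = 5/2 ≈ 2.5000)
R(K) = -1 - 5*K (R(K) = -5*K - 1 = -1 - 5*K)
k(D) = 5/2 + 2*D (k(D) = (D + D) + 5/2 = 2*D + 5/2 = 5/2 + 2*D)
R(-14)*(k(-11) + T) = (-1 - 5*(-14))*((5/2 + 2*(-11)) - 101) = (-1 + 70)*((5/2 - 22) - 101) = 69*(-39/2 - 101) = 69*(-241/2) = -16629/2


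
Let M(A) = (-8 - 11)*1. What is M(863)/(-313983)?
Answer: 19/313983 ≈ 6.0513e-5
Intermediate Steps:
M(A) = -19 (M(A) = -19*1 = -19)
M(863)/(-313983) = -19/(-313983) = -19*(-1/313983) = 19/313983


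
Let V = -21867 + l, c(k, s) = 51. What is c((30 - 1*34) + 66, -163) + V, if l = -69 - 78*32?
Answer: -24381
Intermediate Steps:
l = -2565 (l = -69 - 2496 = -2565)
V = -24432 (V = -21867 - 2565 = -24432)
c((30 - 1*34) + 66, -163) + V = 51 - 24432 = -24381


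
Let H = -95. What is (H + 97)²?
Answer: 4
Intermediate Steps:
(H + 97)² = (-95 + 97)² = 2² = 4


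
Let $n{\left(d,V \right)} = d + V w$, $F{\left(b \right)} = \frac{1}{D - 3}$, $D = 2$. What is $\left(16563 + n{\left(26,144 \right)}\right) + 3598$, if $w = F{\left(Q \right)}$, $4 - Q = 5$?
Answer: $20043$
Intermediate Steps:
$Q = -1$ ($Q = 4 - 5 = -1$)
$F{\left(b \right)} = -1$ ($F{\left(b \right)} = \frac{1}{2 - 3} = \frac{1}{-1} = -1$)
$w = -1$
$n{\left(d,V \right)} = d - V$ ($n{\left(d,V \right)} = d + V \left(-1\right) = d - V$)
$\left(16563 + n{\left(26,144 \right)}\right) + 3598 = \left(16563 + \left(26 - 144\right)\right) + 3598 = \left(16563 - 118\right) + 3598 = 16445 + 3598 = 20043$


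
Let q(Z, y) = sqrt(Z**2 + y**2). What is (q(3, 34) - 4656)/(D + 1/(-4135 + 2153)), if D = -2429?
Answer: 9228192/4814279 - 1982*sqrt(1165)/4814279 ≈ 1.9028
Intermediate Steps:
(q(3, 34) - 4656)/(D + 1/(-4135 + 2153)) = (sqrt(3**2 + 34**2) - 4656)/(-2429 + 1/(-4135 + 2153)) = (sqrt(9 + 1156) - 4656)/(-2429 + 1/(-1982)) = (sqrt(1165) - 4656)/(-2429 - 1/1982) = (-4656 + sqrt(1165))/(-4814279/1982) = (-4656 + sqrt(1165))*(-1982/4814279) = 9228192/4814279 - 1982*sqrt(1165)/4814279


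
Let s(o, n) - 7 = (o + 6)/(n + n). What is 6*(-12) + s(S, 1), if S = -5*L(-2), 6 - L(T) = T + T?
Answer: -87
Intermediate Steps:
L(T) = 6 - 2*T (L(T) = 6 - (T + T) = 6 - 2*T)
S = -50 (S = -5*(6 - 2*(-2)) = -5*(6 + 4) = -5*10 = -50)
s(o, n) = 7 + (6 + o)/(2*n) (s(o, n) = 7 + (o + 6)/(n + n) = 7 + (6 + o)/((2*n)) = 7 + (6 + o)*(1/(2*n)) = 7 + (6 + o)/(2*n))
6*(-12) + s(S, 1) = 6*(-12) + (½)*(6 - 50 + 14*1)/1 = -72 + (½)*1*(6 - 50 + 14) = -72 + (½)*1*(-30) = -72 - 15 = -87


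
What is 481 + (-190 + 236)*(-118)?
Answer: -4947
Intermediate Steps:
481 + (-190 + 236)*(-118) = 481 + 46*(-118) = 481 - 5428 = -4947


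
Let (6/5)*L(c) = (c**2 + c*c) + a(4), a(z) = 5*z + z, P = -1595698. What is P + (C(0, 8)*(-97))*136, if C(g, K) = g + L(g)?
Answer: -1859538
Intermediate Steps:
a(z) = 6*z
L(c) = 20 + 5*c**2/3 (L(c) = 5*((c**2 + c*c) + 6*4)/6 = 5*((c**2 + c**2) + 24)/6 = 5*(2*c**2 + 24)/6 = 5*(24 + 2*c**2)/6 = 20 + 5*c**2/3)
C(g, K) = 20 + g + 5*g**2/3 (C(g, K) = g + (20 + 5*g**2/3) = 20 + g + 5*g**2/3)
P + (C(0, 8)*(-97))*136 = -1595698 + ((20 + 0 + (5/3)*0**2)*(-97))*136 = -1595698 + ((20 + 0 + (5/3)*0)*(-97))*136 = -1595698 + ((20 + 0 + 0)*(-97))*136 = -1595698 + (20*(-97))*136 = -1595698 - 1940*136 = -1595698 - 263840 = -1859538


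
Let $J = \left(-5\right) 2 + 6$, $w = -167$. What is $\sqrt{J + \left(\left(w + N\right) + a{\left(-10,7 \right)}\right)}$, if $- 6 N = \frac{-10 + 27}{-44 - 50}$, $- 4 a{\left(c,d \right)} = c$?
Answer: $\frac{i \sqrt{13397397}}{282} \approx 12.98 i$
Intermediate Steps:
$a{\left(c,d \right)} = - \frac{c}{4}$
$N = \frac{17}{564}$ ($N = - \frac{\left(-10 + 27\right) \frac{1}{-44 - 50}}{6} = - \frac{17 \frac{1}{-94}}{6} = - \frac{17 \left(- \frac{1}{94}\right)}{6} = \left(- \frac{1}{6}\right) \left(- \frac{17}{94}\right) = \frac{17}{564} \approx 0.030142$)
$J = -4$ ($J = -10 + 6 = -4$)
$\sqrt{J + \left(\left(w + N\right) + a{\left(-10,7 \right)}\right)} = \sqrt{-4 + \left(\left(-167 + \frac{17}{564}\right) - - \frac{5}{2}\right)} = \sqrt{-4 + \left(- \frac{94171}{564} + \frac{5}{2}\right)} = \sqrt{-4 - \frac{92761}{564}} = \sqrt{- \frac{95017}{564}} = \frac{i \sqrt{13397397}}{282}$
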